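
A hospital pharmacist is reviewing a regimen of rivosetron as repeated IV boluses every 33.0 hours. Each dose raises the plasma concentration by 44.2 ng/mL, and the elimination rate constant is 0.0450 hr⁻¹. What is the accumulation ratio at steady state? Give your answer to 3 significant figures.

1.29

Fraction remaining after one interval: e^(−kτ) = e^(−0.04500 × 33.0) = 0.2265
R = 1 / (1 − 0.2265) = 1 / 0.7735 ≈ 1.29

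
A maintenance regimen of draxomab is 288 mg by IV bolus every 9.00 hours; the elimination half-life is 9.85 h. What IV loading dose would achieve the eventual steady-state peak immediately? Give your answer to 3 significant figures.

k = ln 2 / 9.85 = 0.07037 h⁻¹
Accumulation ratio R = 1 / (1 − e^(−kτ)) = 1 / (1 − e^(−0.07037×9.00)) = 1 / (1 − 0.5308) = 2.131
Loading dose = maintenance dose × R = 288 × 2.131 ≈ 614 mg

614 mg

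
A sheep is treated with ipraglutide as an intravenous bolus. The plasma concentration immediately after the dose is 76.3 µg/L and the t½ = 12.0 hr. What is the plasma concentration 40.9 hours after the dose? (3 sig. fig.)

7.19 µg/L

k = ln 2 / 12.0 = 0.05776 hr⁻¹
40.9 hr is 3.408 half-lives, so C = 76.3 × (1/2)^3.408 = 76.3 × 0.09419 ≈ 7.19 µg/L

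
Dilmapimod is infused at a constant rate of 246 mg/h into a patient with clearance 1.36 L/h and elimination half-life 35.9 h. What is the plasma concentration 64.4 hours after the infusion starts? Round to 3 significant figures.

Css = rate / CL = 246 / 1.36 = 180.9 mg/L
k = ln 2 / 35.9 = 0.01931 h⁻¹
C(t) = Css (1 − e^(−kt)) = 180.9 × (1 − e^(−1.243)) = 180.9 × 0.7116 ≈ 129 mg/L

129 mg/L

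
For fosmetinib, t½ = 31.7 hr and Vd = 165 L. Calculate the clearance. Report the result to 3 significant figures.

k = ln 2 / t½ = ln 2 / 31.7 = 0.02187 hr⁻¹
CL = k · V = 0.02187 × 165 ≈ 3.61 L/hr

3.61 L/hr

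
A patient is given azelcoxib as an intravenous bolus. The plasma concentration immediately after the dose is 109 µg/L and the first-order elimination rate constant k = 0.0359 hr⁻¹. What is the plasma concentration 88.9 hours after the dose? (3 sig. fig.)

C(t) = C₀ e^(−kt) = 109 × e^(−0.03590 × 88.9) = 109 × e^(−3.192) = 109 × 0.04111 ≈ 4.48 µg/L

4.48 µg/L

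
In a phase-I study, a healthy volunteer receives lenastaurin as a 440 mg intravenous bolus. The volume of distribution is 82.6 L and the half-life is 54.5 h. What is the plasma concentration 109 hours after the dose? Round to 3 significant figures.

1.33 mg/L

C₀ = dose / V = 440 / 82.6 = 5.327 mg/L
k = ln 2 / 54.5 = 0.01272 h⁻¹
C(t) = C₀ e^(−kt) = 5.327 × e^(−0.01272 × 109) = 5.327 × e^(−1.386) = 5.327 × 0.2500 ≈ 1.33 mg/L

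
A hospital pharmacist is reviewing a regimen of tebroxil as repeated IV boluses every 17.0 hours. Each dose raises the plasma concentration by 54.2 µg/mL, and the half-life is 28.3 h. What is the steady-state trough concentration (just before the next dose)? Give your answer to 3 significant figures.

105 µg/mL

k = ln 2 / 28.3 = 0.02449 h⁻¹
Fraction remaining after one interval: e^(−kτ) = e^(−0.02449 × 17.0) = 0.6594
R = 1 / (1 − 0.6594) = 2.936
Css,max = 54.2 × 2.936 = 159.1 µg/mL
Css,min = Css,max × e^(−kτ) = 159.1 × 0.6594 ≈ 105 µg/mL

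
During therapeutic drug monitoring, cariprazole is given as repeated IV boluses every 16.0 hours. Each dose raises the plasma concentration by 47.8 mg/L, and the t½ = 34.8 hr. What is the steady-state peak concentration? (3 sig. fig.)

175 mg/L

k = ln 2 / 34.8 = 0.01992 hr⁻¹
Fraction remaining after one interval: e^(−kτ) = e^(−0.01992 × 16.0) = 0.7271
R = 1 / (1 − 0.7271) = 3.664
Css,max = 47.8 × 3.664 ≈ 175 mg/L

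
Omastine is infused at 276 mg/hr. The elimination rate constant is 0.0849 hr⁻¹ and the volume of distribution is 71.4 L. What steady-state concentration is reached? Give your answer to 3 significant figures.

CL = k · V = 0.0849 × 71.4 = 6.062 L/hr
Css = rate / CL = 276 / 6.062 ≈ 45.5 µg/mL

45.5 µg/mL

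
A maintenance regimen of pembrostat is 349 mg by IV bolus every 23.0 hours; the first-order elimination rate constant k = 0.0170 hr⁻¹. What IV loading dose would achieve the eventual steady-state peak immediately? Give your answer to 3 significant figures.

Accumulation ratio R = 1 / (1 − e^(−kτ)) = 1 / (1 − e^(−0.01700×23.0)) = 1 / (1 − 0.6764) = 3.090
Loading dose = maintenance dose × R = 349 × 3.090 ≈ 1080 mg

1080 mg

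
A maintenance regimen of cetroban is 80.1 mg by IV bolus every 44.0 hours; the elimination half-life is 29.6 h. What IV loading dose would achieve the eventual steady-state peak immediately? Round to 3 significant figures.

125 mg

k = ln 2 / 29.6 = 0.02342 h⁻¹
Accumulation ratio R = 1 / (1 − e^(−kτ)) = 1 / (1 − e^(−0.02342×44.0)) = 1 / (1 − 0.3569) = 1.555
Loading dose = maintenance dose × R = 80.1 × 1.555 ≈ 125 mg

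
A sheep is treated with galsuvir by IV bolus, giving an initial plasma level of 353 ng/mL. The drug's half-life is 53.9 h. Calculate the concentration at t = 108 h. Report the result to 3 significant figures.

k = ln 2 / 53.9 = 0.01286 h⁻¹
108 h is 2.004 half-lives, so C = 353 × (1/2)^2.004 = 353 × 0.2494 ≈ 88.0 ng/mL

88.0 ng/mL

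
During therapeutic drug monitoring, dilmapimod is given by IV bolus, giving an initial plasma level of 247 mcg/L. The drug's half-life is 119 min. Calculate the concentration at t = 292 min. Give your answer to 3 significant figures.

k = ln 2 / 119 = 0.005825 min⁻¹
292 min is 2.454 half-lives, so C = 247 × (1/2)^2.454 = 247 × 0.1825 ≈ 45.1 mcg/L

45.1 mcg/L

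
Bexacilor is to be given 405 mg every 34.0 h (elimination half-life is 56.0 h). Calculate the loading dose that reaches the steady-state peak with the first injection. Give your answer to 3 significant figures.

1180 mg

k = ln 2 / 56.0 = 0.01238 h⁻¹
Accumulation ratio R = 1 / (1 − e^(−kτ)) = 1 / (1 − e^(−0.01238×34.0)) = 1 / (1 − 0.6565) = 2.911
Loading dose = maintenance dose × R = 405 × 2.911 ≈ 1180 mg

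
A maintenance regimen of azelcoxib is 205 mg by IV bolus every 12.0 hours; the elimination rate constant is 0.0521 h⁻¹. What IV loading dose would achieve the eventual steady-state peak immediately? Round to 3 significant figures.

Accumulation ratio R = 1 / (1 − e^(−kτ)) = 1 / (1 − e^(−0.05210×12.0)) = 1 / (1 − 0.5352) = 2.151
Loading dose = maintenance dose × R = 205 × 2.151 ≈ 441 mg

441 mg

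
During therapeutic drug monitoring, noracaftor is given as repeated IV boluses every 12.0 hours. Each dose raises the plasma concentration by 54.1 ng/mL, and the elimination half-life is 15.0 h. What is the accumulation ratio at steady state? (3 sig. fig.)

k = ln 2 / 15.0 = 0.04621 h⁻¹
Fraction remaining after one interval: e^(−kτ) = e^(−0.04621 × 12.0) = 0.5743
R = 1 / (1 − 0.5743) = 1 / 0.4257 ≈ 2.35

2.35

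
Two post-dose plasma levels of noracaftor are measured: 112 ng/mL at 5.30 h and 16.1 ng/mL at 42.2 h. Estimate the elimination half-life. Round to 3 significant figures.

k = ln(C₁/C₂) / (t₂ − t₁) = ln(112/16.1) / (42.2 − 5.30)
  = 1.940 / 36.90 = 0.05257 h⁻¹
t½ = ln 2 / k = ln 2 / 0.05257 ≈ 13.2 hours

13.2 hours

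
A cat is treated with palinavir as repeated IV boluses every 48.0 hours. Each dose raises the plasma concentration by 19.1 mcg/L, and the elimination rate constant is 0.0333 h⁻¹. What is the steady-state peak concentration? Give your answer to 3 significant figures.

Fraction remaining after one interval: e^(−kτ) = e^(−0.03330 × 48.0) = 0.2022
R = 1 / (1 − 0.2022) = 1.253
Css,max = 19.1 × 1.253 ≈ 23.9 mcg/L

23.9 mcg/L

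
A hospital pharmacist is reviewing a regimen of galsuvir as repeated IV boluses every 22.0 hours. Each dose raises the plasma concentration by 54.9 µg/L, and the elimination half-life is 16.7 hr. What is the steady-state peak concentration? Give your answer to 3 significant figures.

91.7 µg/L

k = ln 2 / 16.7 = 0.04151 hr⁻¹
Fraction remaining after one interval: e^(−kτ) = e^(−0.04151 × 22.0) = 0.4013
R = 1 / (1 − 0.4013) = 1.670
Css,max = 54.9 × 1.670 ≈ 91.7 µg/L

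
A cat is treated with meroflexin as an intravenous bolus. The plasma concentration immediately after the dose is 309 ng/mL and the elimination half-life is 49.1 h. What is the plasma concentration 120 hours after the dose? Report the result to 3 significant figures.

k = ln 2 / 49.1 = 0.01412 h⁻¹
C(t) = C₀ e^(−kt) = 309 × e^(−0.01412 × 120) = 309 × e^(−1.694) = 309 × 0.1838 ≈ 56.8 ng/mL

56.8 ng/mL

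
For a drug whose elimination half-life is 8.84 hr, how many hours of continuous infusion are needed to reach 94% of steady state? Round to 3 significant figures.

k = ln 2 / 8.84 = 0.07841 hr⁻¹
f = 1 − e^(−kt)  ⇒  t = −ln(1 − f) / k
t = −ln(1 − 0.94) / 0.07841 = 2.813 / 0.07841 ≈ 35.9 hours

35.9 hours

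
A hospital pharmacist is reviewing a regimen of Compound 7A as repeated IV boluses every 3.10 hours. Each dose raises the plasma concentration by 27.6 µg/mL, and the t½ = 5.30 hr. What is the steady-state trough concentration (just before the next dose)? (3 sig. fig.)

55.2 µg/mL

k = ln 2 / 5.30 = 0.1308 hr⁻¹
Fraction remaining after one interval: e^(−kτ) = e^(−0.1308 × 3.10) = 0.6667
R = 1 / (1 − 0.6667) = 3.000
Css,max = 27.6 × 3.000 = 82.81 µg/mL
Css,min = Css,max × e^(−kτ) = 82.81 × 0.6667 ≈ 55.2 µg/mL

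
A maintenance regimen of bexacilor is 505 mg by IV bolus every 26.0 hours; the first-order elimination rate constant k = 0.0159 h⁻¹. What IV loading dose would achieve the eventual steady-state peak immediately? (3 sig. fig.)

1490 mg

Accumulation ratio R = 1 / (1 − e^(−kτ)) = 1 / (1 − e^(−0.01590×26.0)) = 1 / (1 − 0.6614) = 2.953
Loading dose = maintenance dose × R = 505 × 2.953 ≈ 1490 mg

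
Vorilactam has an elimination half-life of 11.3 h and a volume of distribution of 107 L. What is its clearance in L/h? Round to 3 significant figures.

6.56 L/h

k = ln 2 / t½ = ln 2 / 11.3 = 0.06134 h⁻¹
CL = k · V = 0.06134 × 107 ≈ 6.56 L/h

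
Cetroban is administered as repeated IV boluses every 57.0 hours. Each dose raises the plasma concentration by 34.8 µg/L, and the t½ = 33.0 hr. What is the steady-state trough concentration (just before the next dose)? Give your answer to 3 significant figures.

k = ln 2 / 33.0 = 0.02100 hr⁻¹
Fraction remaining after one interval: e^(−kτ) = e^(−0.02100 × 57.0) = 0.3020
R = 1 / (1 − 0.3020) = 1.433
Css,max = 34.8 × 1.433 = 49.86 µg/L
Css,min = Css,max × e^(−kτ) = 49.86 × 0.3020 ≈ 15.1 µg/L

15.1 µg/L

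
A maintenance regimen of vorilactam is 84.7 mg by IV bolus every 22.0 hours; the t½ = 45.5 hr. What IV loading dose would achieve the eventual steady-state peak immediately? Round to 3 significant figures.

297 mg

k = ln 2 / 45.5 = 0.01523 hr⁻¹
Accumulation ratio R = 1 / (1 − e^(−kτ)) = 1 / (1 − e^(−0.01523×22.0)) = 1 / (1 − 0.7152) = 3.512
Loading dose = maintenance dose × R = 84.7 × 3.512 ≈ 297 mg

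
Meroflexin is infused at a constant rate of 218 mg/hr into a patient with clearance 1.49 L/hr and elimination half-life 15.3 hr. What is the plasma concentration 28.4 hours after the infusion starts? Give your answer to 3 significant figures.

Css = rate / CL = 218 / 1.49 = 146.3 µg/mL
k = ln 2 / 15.3 = 0.04530 hr⁻¹
C(t) = Css (1 − e^(−kt)) = 146.3 × (1 − e^(−1.287)) = 146.3 × 0.7238 ≈ 106 µg/mL

106 µg/mL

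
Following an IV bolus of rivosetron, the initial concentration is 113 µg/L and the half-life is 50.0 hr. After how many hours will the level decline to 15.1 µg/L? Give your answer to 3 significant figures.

k = ln 2 / 50.0 = 0.01386 hr⁻¹
C(t) = C₀ e^(−kt)  ⇒  t = ln(C₀/C) / k
t = ln(113/15.1) / 0.01386 = 2.013 / 0.01386 ≈ 145 hours

145 hours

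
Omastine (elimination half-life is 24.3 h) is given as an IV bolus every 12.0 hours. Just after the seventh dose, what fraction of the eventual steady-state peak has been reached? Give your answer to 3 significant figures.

k = ln 2 / 24.3 = 0.02852 h⁻¹
f_n = 1 − e^(−nkτ) = 1 − e^(−7 × 0.02852 × 12.0) = 1 − e^(−2.396) = 1 − 0.09108 ≈ 0.909

0.909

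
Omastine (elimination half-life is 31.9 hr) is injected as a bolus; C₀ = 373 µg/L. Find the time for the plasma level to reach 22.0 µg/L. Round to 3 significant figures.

130 hours

k = ln 2 / 31.9 = 0.02173 hr⁻¹
C(t) = C₀ e^(−kt)  ⇒  t = ln(C₀/C) / k
t = ln(373/22.0) / 0.02173 = 2.831 / 0.02173 ≈ 130 hours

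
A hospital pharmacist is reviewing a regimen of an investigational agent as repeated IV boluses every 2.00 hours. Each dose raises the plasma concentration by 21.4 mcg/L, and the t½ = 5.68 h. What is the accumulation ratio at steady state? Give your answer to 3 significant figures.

k = ln 2 / 5.68 = 0.1220 h⁻¹
Fraction remaining after one interval: e^(−kτ) = e^(−0.1220 × 2.00) = 0.7834
R = 1 / (1 − 0.7834) = 1 / 0.2166 ≈ 4.62

4.62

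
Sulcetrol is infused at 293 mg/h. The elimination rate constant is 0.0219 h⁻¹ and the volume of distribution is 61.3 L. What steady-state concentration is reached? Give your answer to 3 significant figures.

218 mg/L

CL = k · V = 0.0219 × 61.3 = 1.342 L/h
Css = rate / CL = 293 / 1.342 ≈ 218 mg/L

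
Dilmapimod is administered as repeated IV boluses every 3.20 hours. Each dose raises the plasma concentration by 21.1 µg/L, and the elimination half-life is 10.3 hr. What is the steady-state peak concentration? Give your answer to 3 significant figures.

109 µg/L

k = ln 2 / 10.3 = 0.06730 hr⁻¹
Fraction remaining after one interval: e^(−kτ) = e^(−0.06730 × 3.20) = 0.8063
R = 1 / (1 − 0.8063) = 5.162
Css,max = 21.1 × 5.162 ≈ 109 µg/L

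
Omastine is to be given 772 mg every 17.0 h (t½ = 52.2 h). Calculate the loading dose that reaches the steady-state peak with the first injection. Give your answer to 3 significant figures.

3820 mg

k = ln 2 / 52.2 = 0.01328 h⁻¹
Accumulation ratio R = 1 / (1 − e^(−kτ)) = 1 / (1 − e^(−0.01328×17.0)) = 1 / (1 − 0.7979) = 4.949
Loading dose = maintenance dose × R = 772 × 4.949 ≈ 3820 mg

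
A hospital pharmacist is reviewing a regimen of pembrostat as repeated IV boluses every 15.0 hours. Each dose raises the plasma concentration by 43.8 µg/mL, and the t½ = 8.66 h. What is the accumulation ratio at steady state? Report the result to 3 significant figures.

k = ln 2 / 8.66 = 0.08004 h⁻¹
Fraction remaining after one interval: e^(−kτ) = e^(−0.08004 × 15.0) = 0.3010
R = 1 / (1 − 0.3010) = 1 / 0.6990 ≈ 1.43

1.43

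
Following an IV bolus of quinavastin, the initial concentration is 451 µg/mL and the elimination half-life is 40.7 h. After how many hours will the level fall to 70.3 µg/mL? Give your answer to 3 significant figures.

109 hours

k = ln 2 / 40.7 = 0.01703 h⁻¹
C(t) = C₀ e^(−kt)  ⇒  t = ln(C₀/C) / k
t = ln(451/70.3) / 0.01703 = 1.859 / 0.01703 ≈ 109 hours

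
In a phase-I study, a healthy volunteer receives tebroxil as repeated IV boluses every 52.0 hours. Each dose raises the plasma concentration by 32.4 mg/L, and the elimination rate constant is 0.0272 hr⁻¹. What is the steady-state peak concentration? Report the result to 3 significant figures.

Fraction remaining after one interval: e^(−kτ) = e^(−0.02720 × 52.0) = 0.2431
R = 1 / (1 − 0.2431) = 1.321
Css,max = 32.4 × 1.321 ≈ 42.8 mg/L

42.8 mg/L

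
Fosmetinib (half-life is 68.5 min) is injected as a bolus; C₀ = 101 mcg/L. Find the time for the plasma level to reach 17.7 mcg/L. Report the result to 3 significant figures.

k = ln 2 / 68.5 = 0.01012 min⁻¹
C(t) = C₀ e^(−kt)  ⇒  t = ln(C₀/C) / k
t = ln(101/17.7) / 0.01012 = 1.742 / 0.01012 ≈ 172 minutes

172 minutes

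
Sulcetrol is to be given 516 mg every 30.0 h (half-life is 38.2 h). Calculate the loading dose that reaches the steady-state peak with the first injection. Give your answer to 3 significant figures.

1230 mg

k = ln 2 / 38.2 = 0.01815 h⁻¹
Accumulation ratio R = 1 / (1 − e^(−kτ)) = 1 / (1 − e^(−0.01815×30.0)) = 1 / (1 − 0.5802) = 2.382
Loading dose = maintenance dose × R = 516 × 2.382 ≈ 1230 mg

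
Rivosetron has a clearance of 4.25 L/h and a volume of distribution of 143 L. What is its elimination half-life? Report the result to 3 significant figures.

23.3 hours

k = CL / V = 4.25 / 143 = 0.02972 h⁻¹
t½ = ln 2 / k = ln 2 / 0.02972 ≈ 23.3 hours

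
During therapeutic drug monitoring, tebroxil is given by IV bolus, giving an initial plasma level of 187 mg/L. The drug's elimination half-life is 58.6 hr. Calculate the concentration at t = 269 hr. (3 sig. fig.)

k = ln 2 / 58.6 = 0.01183 hr⁻¹
269 hr is 4.590 half-lives, so C = 187 × (1/2)^4.590 = 187 × 0.04151 ≈ 7.76 mg/L

7.76 mg/L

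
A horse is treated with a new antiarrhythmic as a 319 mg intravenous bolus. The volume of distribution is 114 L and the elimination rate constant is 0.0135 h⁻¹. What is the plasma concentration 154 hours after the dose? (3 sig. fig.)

C₀ = dose / V = 319 / 114 = 2.798 µg/mL
C(t) = C₀ e^(−kt) = 2.798 × e^(−0.01350 × 154) = 2.798 × e^(−2.079) = 2.798 × 0.1251 ≈ 0.350 µg/mL

0.350 µg/mL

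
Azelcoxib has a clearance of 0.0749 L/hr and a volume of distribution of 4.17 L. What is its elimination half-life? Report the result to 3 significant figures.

38.6 hours

k = CL / V = 0.0749 / 4.17 = 0.01796 hr⁻¹
t½ = ln 2 / k = ln 2 / 0.01796 ≈ 38.6 hours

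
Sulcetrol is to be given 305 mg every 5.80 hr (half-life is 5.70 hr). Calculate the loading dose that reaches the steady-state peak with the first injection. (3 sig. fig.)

k = ln 2 / 5.70 = 0.1216 hr⁻¹
Accumulation ratio R = 1 / (1 − e^(−kτ)) = 1 / (1 − e^(−0.1216×5.80)) = 1 / (1 − 0.4940) = 1.976
Loading dose = maintenance dose × R = 305 × 1.976 ≈ 603 mg

603 mg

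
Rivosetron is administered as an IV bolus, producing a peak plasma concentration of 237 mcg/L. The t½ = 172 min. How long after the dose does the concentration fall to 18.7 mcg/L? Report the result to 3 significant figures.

630 minutes

k = ln 2 / 172 = 0.004030 min⁻¹
C(t) = C₀ e^(−kt)  ⇒  t = ln(C₀/C) / k
t = ln(237/18.7) / 0.004030 = 2.540 / 0.004030 ≈ 630 minutes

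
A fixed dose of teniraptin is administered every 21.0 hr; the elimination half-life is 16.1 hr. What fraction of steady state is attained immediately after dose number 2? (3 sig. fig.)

k = ln 2 / 16.1 = 0.04305 hr⁻¹
f_n = 1 − e^(−nkτ) = 1 − e^(−2 × 0.04305 × 21.0) = 1 − e^(−1.808) = 1 − 0.1639 ≈ 0.836

0.836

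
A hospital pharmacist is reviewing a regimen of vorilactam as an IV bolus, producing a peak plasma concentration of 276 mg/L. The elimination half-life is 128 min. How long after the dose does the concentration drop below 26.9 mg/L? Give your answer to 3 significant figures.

k = ln 2 / 128 = 0.005415 min⁻¹
C(t) = C₀ e^(−kt)  ⇒  t = ln(C₀/C) / k
t = ln(276/26.9) / 0.005415 = 2.328 / 0.005415 ≈ 430 minutes

430 minutes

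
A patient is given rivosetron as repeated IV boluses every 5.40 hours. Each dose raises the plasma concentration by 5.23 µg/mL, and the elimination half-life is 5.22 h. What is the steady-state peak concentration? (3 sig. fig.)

10.2 µg/mL

k = ln 2 / 5.22 = 0.1328 h⁻¹
Fraction remaining after one interval: e^(−kτ) = e^(−0.1328 × 5.40) = 0.4882
R = 1 / (1 − 0.4882) = 1.954
Css,max = 5.23 × 1.954 ≈ 10.2 µg/mL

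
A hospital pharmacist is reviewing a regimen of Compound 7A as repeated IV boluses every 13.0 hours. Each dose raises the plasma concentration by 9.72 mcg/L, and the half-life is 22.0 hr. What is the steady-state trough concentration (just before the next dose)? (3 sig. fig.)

k = ln 2 / 22.0 = 0.03151 hr⁻¹
Fraction remaining after one interval: e^(−kτ) = e^(−0.03151 × 13.0) = 0.6639
R = 1 / (1 − 0.6639) = 2.976
Css,max = 9.72 × 2.976 = 28.92 mcg/L
Css,min = Css,max × e^(−kτ) = 28.92 × 0.6639 ≈ 19.2 mcg/L

19.2 mcg/L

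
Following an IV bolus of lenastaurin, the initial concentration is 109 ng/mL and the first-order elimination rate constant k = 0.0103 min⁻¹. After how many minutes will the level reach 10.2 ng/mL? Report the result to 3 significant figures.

C(t) = C₀ e^(−kt)  ⇒  t = ln(C₀/C) / k
t = ln(109/10.2) / 0.01030 = 2.369 / 0.01030 ≈ 230 minutes

230 minutes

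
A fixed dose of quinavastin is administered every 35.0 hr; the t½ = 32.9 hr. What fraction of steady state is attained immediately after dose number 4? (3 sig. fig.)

0.948

k = ln 2 / 32.9 = 0.02107 hr⁻¹
f_n = 1 − e^(−nkτ) = 1 − e^(−4 × 0.02107 × 35.0) = 1 − e^(−2.950) = 1 − 0.05236 ≈ 0.948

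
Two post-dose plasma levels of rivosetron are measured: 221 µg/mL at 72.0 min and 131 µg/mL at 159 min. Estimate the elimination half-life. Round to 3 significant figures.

115 minutes

k = ln(C₁/C₂) / (t₂ − t₁) = ln(221/131) / (159 − 72.0)
  = 0.5230 / 87.00 = 0.006011 min⁻¹
t½ = ln 2 / k = ln 2 / 0.006011 ≈ 115 minutes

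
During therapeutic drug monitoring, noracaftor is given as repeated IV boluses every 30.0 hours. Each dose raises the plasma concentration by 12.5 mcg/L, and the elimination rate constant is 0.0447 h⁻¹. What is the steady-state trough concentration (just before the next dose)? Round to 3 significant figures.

Fraction remaining after one interval: e^(−kτ) = e^(−0.04470 × 30.0) = 0.2616
R = 1 / (1 − 0.2616) = 1.354
Css,max = 12.5 × 1.354 = 16.93 mcg/L
Css,min = Css,max × e^(−kτ) = 16.93 × 0.2616 ≈ 4.43 mcg/L

4.43 mcg/L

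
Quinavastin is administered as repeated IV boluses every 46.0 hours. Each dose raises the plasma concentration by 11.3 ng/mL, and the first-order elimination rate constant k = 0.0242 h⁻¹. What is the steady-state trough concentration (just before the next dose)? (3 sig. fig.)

5.53 ng/mL

Fraction remaining after one interval: e^(−kτ) = e^(−0.02420 × 46.0) = 0.3285
R = 1 / (1 − 0.3285) = 1.489
Css,max = 11.3 × 1.489 = 16.83 ng/mL
Css,min = Css,max × e^(−kτ) = 16.83 × 0.3285 ≈ 5.53 ng/mL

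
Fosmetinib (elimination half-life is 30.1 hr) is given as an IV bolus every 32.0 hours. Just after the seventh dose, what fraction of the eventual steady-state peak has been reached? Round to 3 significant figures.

k = ln 2 / 30.1 = 0.02303 hr⁻¹
f_n = 1 − e^(−nkτ) = 1 − e^(−7 × 0.02303 × 32.0) = 1 − e^(−5.158) = 1 − 0.005751 ≈ 0.994

0.994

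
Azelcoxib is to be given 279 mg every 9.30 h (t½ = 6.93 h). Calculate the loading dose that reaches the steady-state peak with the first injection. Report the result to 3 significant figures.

k = ln 2 / 6.93 = 0.1000 h⁻¹
Accumulation ratio R = 1 / (1 − e^(−kτ)) = 1 / (1 − e^(−0.1000×9.30)) = 1 / (1 − 0.3945) = 1.651
Loading dose = maintenance dose × R = 279 × 1.651 ≈ 461 mg

461 mg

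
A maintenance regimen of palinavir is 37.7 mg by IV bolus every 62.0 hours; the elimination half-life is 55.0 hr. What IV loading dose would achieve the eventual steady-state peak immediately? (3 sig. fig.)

69.5 mg

k = ln 2 / 55.0 = 0.01260 hr⁻¹
Accumulation ratio R = 1 / (1 − e^(−kτ)) = 1 / (1 − e^(−0.01260×62.0)) = 1 / (1 − 0.4578) = 1.844
Loading dose = maintenance dose × R = 37.7 × 1.844 ≈ 69.5 mg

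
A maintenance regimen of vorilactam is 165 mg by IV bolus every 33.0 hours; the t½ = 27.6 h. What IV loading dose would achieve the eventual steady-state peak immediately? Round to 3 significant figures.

k = ln 2 / 27.6 = 0.02511 h⁻¹
Accumulation ratio R = 1 / (1 − e^(−kτ)) = 1 / (1 − e^(−0.02511×33.0)) = 1 / (1 − 0.4366) = 1.775
Loading dose = maintenance dose × R = 165 × 1.775 ≈ 293 mg

293 mg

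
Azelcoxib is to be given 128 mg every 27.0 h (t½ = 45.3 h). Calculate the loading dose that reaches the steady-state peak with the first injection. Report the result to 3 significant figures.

k = ln 2 / 45.3 = 0.01530 h⁻¹
Accumulation ratio R = 1 / (1 − e^(−kτ)) = 1 / (1 − e^(−0.01530×27.0)) = 1 / (1 − 0.6616) = 2.955
Loading dose = maintenance dose × R = 128 × 2.955 ≈ 378 mg

378 mg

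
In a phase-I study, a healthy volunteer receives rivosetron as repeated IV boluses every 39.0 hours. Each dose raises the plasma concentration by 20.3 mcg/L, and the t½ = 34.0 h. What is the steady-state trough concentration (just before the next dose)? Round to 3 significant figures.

16.7 mcg/L

k = ln 2 / 34.0 = 0.02039 h⁻¹
Fraction remaining after one interval: e^(−kτ) = e^(−0.02039 × 39.0) = 0.4515
R = 1 / (1 − 0.4515) = 1.823
Css,max = 20.3 × 1.823 = 37.01 mcg/L
Css,min = Css,max × e^(−kτ) = 37.01 × 0.4515 ≈ 16.7 mcg/L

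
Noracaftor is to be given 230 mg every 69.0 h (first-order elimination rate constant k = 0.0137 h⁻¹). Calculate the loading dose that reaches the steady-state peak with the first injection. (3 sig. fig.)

376 mg

Accumulation ratio R = 1 / (1 − e^(−kτ)) = 1 / (1 − e^(−0.01370×69.0)) = 1 / (1 − 0.3886) = 1.635
Loading dose = maintenance dose × R = 230 × 1.635 ≈ 376 mg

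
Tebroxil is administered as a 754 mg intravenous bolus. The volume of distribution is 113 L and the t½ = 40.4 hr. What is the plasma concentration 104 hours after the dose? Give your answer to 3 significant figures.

C₀ = dose / V = 754 / 113 = 6.673 µg/mL
k = ln 2 / 40.4 = 0.01716 hr⁻¹
C(t) = C₀ e^(−kt) = 6.673 × e^(−0.01716 × 104) = 6.673 × e^(−1.784) = 6.673 × 0.1679 ≈ 1.12 µg/mL

1.12 µg/mL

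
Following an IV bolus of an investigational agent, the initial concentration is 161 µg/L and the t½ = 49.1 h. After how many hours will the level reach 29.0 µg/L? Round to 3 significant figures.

121 hours

k = ln 2 / 49.1 = 0.01412 h⁻¹
C(t) = C₀ e^(−kt)  ⇒  t = ln(C₀/C) / k
t = ln(161/29.0) / 0.01412 = 1.714 / 0.01412 ≈ 121 hours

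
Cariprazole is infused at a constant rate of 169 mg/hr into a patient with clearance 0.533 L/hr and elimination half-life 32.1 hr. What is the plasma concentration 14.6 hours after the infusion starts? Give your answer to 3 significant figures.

Css = rate / CL = 169 / 0.533 = 317.1 µg/mL
k = ln 2 / 32.1 = 0.02159 hr⁻¹
C(t) = Css (1 − e^(−kt)) = 317.1 × (1 − e^(−0.3153)) = 317.1 × 0.2704 ≈ 85.7 µg/mL

85.7 µg/mL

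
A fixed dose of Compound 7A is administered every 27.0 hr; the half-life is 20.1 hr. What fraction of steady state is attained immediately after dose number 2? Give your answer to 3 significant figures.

0.845

k = ln 2 / 20.1 = 0.03448 hr⁻¹
f_n = 1 − e^(−nkτ) = 1 − e^(−2 × 0.03448 × 27.0) = 1 − e^(−1.862) = 1 − 0.1553 ≈ 0.845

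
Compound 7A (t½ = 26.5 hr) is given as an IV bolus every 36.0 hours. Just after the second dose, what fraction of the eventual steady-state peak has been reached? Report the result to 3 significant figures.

k = ln 2 / 26.5 = 0.02616 hr⁻¹
f_n = 1 − e^(−nkτ) = 1 − e^(−2 × 0.02616 × 36.0) = 1 − e^(−1.883) = 1 − 0.1521 ≈ 0.848

0.848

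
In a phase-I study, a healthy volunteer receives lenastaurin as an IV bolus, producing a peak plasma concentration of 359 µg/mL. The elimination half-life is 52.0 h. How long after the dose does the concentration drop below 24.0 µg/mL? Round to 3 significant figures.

203 hours

k = ln 2 / 52.0 = 0.01333 h⁻¹
C(t) = C₀ e^(−kt)  ⇒  t = ln(C₀/C) / k
t = ln(359/24.0) / 0.01333 = 2.705 / 0.01333 ≈ 203 hours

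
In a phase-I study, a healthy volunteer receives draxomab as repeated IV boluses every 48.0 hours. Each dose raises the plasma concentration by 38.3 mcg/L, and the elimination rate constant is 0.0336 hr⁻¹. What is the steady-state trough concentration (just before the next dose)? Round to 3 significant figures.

9.53 mcg/L

Fraction remaining after one interval: e^(−kτ) = e^(−0.03360 × 48.0) = 0.1993
R = 1 / (1 − 0.1993) = 1.249
Css,max = 38.3 × 1.249 = 47.83 mcg/L
Css,min = Css,max × e^(−kτ) = 47.83 × 0.1993 ≈ 9.53 mcg/L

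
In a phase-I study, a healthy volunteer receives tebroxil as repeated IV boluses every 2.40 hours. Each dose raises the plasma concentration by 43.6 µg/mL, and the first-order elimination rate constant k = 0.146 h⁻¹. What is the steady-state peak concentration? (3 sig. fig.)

Fraction remaining after one interval: e^(−kτ) = e^(−0.1460 × 2.40) = 0.7044
R = 1 / (1 − 0.7044) = 3.383
Css,max = 43.6 × 3.383 ≈ 147 µg/mL

147 µg/mL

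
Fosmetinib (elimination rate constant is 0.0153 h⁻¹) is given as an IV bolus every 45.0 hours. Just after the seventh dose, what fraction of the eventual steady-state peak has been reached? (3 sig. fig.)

0.992

f_n = 1 − e^(−nkτ) = 1 − e^(−7 × 0.01530 × 45.0) = 1 − e^(−4.819) = 1 − 0.008071 ≈ 0.992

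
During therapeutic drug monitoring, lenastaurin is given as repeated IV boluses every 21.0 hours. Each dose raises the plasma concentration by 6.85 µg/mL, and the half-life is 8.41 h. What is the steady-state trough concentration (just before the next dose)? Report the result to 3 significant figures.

k = ln 2 / 8.41 = 0.08242 h⁻¹
Fraction remaining after one interval: e^(−kτ) = e^(−0.08242 × 21.0) = 0.1771
R = 1 / (1 − 0.1771) = 1.215
Css,max = 6.85 × 1.215 = 8.325 µg/mL
Css,min = Css,max × e^(−kτ) = 8.325 × 0.1771 ≈ 1.47 µg/mL

1.47 µg/mL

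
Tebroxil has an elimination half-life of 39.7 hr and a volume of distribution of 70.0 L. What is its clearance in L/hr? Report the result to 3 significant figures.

1.22 L/hr

k = ln 2 / t½ = ln 2 / 39.7 = 0.01746 hr⁻¹
CL = k · V = 0.01746 × 70.0 ≈ 1.22 L/hr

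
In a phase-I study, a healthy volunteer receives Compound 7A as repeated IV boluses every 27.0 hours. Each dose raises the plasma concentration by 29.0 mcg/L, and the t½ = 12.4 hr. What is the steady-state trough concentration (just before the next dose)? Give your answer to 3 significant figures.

k = ln 2 / 12.4 = 0.05590 hr⁻¹
Fraction remaining after one interval: e^(−kτ) = e^(−0.05590 × 27.0) = 0.2211
R = 1 / (1 − 0.2211) = 1.284
Css,max = 29.0 × 1.284 = 37.23 mcg/L
Css,min = Css,max × e^(−kτ) = 37.23 × 0.2211 ≈ 8.23 mcg/L

8.23 mcg/L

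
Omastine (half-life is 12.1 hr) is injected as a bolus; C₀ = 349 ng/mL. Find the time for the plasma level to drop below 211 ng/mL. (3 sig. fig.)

k = ln 2 / 12.1 = 0.05728 hr⁻¹
C(t) = C₀ e^(−kt)  ⇒  t = ln(C₀/C) / k
t = ln(349/211) / 0.05728 = 0.5032 / 0.05728 ≈ 8.78 hours

8.78 hours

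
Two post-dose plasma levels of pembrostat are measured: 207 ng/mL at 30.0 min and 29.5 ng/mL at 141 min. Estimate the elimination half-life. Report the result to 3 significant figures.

39.5 minutes

k = ln(C₁/C₂) / (t₂ − t₁) = ln(207/29.5) / (141 − 30.0)
  = 1.948 / 111.0 = 0.01755 min⁻¹
t½ = ln 2 / k = ln 2 / 0.01755 ≈ 39.5 minutes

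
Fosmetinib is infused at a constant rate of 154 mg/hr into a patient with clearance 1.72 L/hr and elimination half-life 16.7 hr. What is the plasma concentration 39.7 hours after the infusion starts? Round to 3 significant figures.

Css = rate / CL = 154 / 1.72 = 89.53 mg/L
k = ln 2 / 16.7 = 0.04151 hr⁻¹
C(t) = Css (1 − e^(−kt)) = 89.53 × (1 − e^(−1.648)) = 89.53 × 0.8075 ≈ 72.3 mg/L

72.3 mg/L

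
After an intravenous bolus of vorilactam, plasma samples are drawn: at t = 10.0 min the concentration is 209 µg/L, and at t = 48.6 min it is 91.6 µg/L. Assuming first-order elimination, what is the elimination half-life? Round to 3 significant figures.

k = ln(C₁/C₂) / (t₂ − t₁) = ln(209/91.6) / (48.6 − 10.0)
  = 0.8249 / 38.60 = 0.02137 min⁻¹
t½ = ln 2 / k = ln 2 / 0.02137 ≈ 32.4 minutes

32.4 minutes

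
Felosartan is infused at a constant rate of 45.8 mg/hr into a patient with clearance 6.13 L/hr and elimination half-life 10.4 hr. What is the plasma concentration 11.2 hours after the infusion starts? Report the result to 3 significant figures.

Css = rate / CL = 45.8 / 6.13 = 7.471 µg/mL
k = ln 2 / 10.4 = 0.06665 hr⁻¹
C(t) = Css (1 − e^(−kt)) = 7.471 × (1 − e^(−0.7465)) = 7.471 × 0.5260 ≈ 3.93 µg/mL

3.93 µg/mL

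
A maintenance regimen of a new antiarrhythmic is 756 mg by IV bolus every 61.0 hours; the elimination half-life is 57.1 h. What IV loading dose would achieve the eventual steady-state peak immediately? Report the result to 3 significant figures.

k = ln 2 / 57.1 = 0.01214 h⁻¹
Accumulation ratio R = 1 / (1 − e^(−kτ)) = 1 / (1 − e^(−0.01214×61.0)) = 1 / (1 − 0.4769) = 1.912
Loading dose = maintenance dose × R = 756 × 1.912 ≈ 1450 mg

1450 mg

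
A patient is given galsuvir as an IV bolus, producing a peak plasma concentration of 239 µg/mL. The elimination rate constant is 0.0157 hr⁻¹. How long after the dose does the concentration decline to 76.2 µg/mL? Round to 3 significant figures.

C(t) = C₀ e^(−kt)  ⇒  t = ln(C₀/C) / k
t = ln(239/76.2) / 0.01570 = 1.143 / 0.01570 ≈ 72.8 hours

72.8 hours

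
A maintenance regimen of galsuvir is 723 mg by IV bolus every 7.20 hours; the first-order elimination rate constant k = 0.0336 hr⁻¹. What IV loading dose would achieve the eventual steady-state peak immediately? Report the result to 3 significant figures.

3360 mg

Accumulation ratio R = 1 / (1 − e^(−kτ)) = 1 / (1 − e^(−0.03360×7.20)) = 1 / (1 − 0.7851) = 4.654
Loading dose = maintenance dose × R = 723 × 4.654 ≈ 3360 mg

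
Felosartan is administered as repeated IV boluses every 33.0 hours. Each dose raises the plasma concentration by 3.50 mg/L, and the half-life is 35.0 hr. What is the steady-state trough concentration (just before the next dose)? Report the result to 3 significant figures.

3.79 mg/L

k = ln 2 / 35.0 = 0.01980 hr⁻¹
Fraction remaining after one interval: e^(−kτ) = e^(−0.01980 × 33.0) = 0.5202
R = 1 / (1 − 0.5202) = 2.084
Css,max = 3.50 × 2.084 = 7.295 mg/L
Css,min = Css,max × e^(−kτ) = 7.295 × 0.5202 ≈ 3.79 mg/L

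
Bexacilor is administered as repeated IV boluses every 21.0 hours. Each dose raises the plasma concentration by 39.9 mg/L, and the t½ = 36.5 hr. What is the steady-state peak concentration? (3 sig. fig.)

121 mg/L

k = ln 2 / 36.5 = 0.01899 hr⁻¹
Fraction remaining after one interval: e^(−kτ) = e^(−0.01899 × 21.0) = 0.6711
R = 1 / (1 − 0.6711) = 3.041
Css,max = 39.9 × 3.041 ≈ 121 mg/L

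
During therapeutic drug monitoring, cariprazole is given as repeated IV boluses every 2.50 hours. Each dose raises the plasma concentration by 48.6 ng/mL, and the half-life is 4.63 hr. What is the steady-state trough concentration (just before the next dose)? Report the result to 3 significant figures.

k = ln 2 / 4.63 = 0.1497 hr⁻¹
Fraction remaining after one interval: e^(−kτ) = e^(−0.1497 × 2.50) = 0.6878
R = 1 / (1 − 0.6878) = 3.203
Css,max = 48.6 × 3.203 = 155.7 ng/mL
Css,min = Css,max × e^(−kτ) = 155.7 × 0.6878 ≈ 107 ng/mL

107 ng/mL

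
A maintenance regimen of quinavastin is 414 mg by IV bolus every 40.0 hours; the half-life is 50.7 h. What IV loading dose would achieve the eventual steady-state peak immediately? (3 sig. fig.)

k = ln 2 / 50.7 = 0.01367 h⁻¹
Accumulation ratio R = 1 / (1 − e^(−kτ)) = 1 / (1 − e^(−0.01367×40.0)) = 1 / (1 − 0.5788) = 2.374
Loading dose = maintenance dose × R = 414 × 2.374 ≈ 983 mg

983 mg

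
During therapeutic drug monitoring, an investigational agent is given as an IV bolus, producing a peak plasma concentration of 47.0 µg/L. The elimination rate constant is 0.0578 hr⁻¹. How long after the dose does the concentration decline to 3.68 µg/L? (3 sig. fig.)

44.1 hours

C(t) = C₀ e^(−kt)  ⇒  t = ln(C₀/C) / k
t = ln(47.0/3.68) / 0.05780 = 2.547 / 0.05780 ≈ 44.1 hours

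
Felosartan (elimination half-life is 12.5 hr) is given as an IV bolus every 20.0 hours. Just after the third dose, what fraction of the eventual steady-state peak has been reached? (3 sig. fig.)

k = ln 2 / 12.5 = 0.05545 hr⁻¹
f_n = 1 − e^(−nkτ) = 1 − e^(−3 × 0.05545 × 20.0) = 1 − e^(−3.327) = 1 − 0.03590 ≈ 0.964

0.964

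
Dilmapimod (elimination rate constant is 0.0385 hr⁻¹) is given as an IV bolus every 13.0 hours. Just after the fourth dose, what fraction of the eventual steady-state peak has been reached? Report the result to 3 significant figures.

f_n = 1 − e^(−nkτ) = 1 − e^(−4 × 0.03850 × 13.0) = 1 − e^(−2.002) = 1 − 0.1351 ≈ 0.865

0.865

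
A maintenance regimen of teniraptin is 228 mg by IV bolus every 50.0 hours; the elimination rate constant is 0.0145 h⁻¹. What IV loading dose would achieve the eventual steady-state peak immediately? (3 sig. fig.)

442 mg

Accumulation ratio R = 1 / (1 − e^(−kτ)) = 1 / (1 − e^(−0.01450×50.0)) = 1 / (1 − 0.4843) = 1.939
Loading dose = maintenance dose × R = 228 × 1.939 ≈ 442 mg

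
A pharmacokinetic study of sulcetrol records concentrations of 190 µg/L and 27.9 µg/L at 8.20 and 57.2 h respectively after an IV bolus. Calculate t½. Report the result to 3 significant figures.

17.7 hours

k = ln(C₁/C₂) / (t₂ − t₁) = ln(190/27.9) / (57.2 − 8.20)
  = 1.918 / 49.00 = 0.03915 h⁻¹
t½ = ln 2 / k = ln 2 / 0.03915 ≈ 17.7 hours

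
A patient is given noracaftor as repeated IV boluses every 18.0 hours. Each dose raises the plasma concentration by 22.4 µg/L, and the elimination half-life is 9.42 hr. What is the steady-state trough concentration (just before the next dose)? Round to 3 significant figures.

k = ln 2 / 9.42 = 0.07358 hr⁻¹
Fraction remaining after one interval: e^(−kτ) = e^(−0.07358 × 18.0) = 0.2659
R = 1 / (1 − 0.2659) = 1.362
Css,max = 22.4 × 1.362 = 30.52 µg/L
Css,min = Css,max × e^(−kτ) = 30.52 × 0.2659 ≈ 8.12 µg/L

8.12 µg/L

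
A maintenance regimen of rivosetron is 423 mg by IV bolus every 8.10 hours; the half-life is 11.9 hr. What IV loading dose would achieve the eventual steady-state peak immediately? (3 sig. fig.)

1120 mg

k = ln 2 / 11.9 = 0.05825 hr⁻¹
Accumulation ratio R = 1 / (1 − e^(−kτ)) = 1 / (1 − e^(−0.05825×8.10)) = 1 / (1 − 0.6239) = 2.659
Loading dose = maintenance dose × R = 423 × 2.659 ≈ 1120 mg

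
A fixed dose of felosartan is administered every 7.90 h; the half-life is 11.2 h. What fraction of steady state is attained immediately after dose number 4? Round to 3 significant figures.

k = ln 2 / 11.2 = 0.06189 h⁻¹
f_n = 1 − e^(−nkτ) = 1 − e^(−4 × 0.06189 × 7.90) = 1 − e^(−1.956) = 1 − 0.1415 ≈ 0.859

0.859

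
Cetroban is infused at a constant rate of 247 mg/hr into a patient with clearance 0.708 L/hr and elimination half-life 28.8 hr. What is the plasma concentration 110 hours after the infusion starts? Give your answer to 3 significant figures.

324 µg/mL

Css = rate / CL = 247 / 0.708 = 348.9 µg/mL
k = ln 2 / 28.8 = 0.02407 hr⁻¹
C(t) = Css (1 − e^(−kt)) = 348.9 × (1 − e^(−2.647)) = 348.9 × 0.9292 ≈ 324 µg/mL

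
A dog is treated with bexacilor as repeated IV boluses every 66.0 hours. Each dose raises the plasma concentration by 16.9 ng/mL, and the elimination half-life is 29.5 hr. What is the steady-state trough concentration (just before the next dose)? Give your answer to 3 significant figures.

4.55 ng/mL

k = ln 2 / 29.5 = 0.02350 hr⁻¹
Fraction remaining after one interval: e^(−kτ) = e^(−0.02350 × 66.0) = 0.2121
R = 1 / (1 − 0.2121) = 1.269
Css,max = 16.9 × 1.269 = 21.45 ng/mL
Css,min = Css,max × e^(−kτ) = 21.45 × 0.2121 ≈ 4.55 ng/mL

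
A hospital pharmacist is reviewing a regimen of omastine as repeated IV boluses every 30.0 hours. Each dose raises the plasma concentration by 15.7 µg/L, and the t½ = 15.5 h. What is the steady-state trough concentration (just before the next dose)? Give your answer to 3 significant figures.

k = ln 2 / 15.5 = 0.04472 h⁻¹
Fraction remaining after one interval: e^(−kτ) = e^(−0.04472 × 30.0) = 0.2614
R = 1 / (1 − 0.2614) = 1.354
Css,max = 15.7 × 1.354 = 21.26 µg/L
Css,min = Css,max × e^(−kτ) = 21.26 × 0.2614 ≈ 5.56 µg/L

5.56 µg/L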